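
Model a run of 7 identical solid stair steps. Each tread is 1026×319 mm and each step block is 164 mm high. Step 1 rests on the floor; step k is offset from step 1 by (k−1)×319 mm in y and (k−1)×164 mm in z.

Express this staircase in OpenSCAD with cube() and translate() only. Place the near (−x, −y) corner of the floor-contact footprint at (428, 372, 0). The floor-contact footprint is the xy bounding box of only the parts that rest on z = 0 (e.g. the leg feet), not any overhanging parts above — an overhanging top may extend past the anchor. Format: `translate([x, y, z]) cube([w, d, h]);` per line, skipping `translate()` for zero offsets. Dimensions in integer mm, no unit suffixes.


translate([428, 372, 0]) cube([1026, 319, 164]);
translate([428, 691, 164]) cube([1026, 319, 164]);
translate([428, 1010, 328]) cube([1026, 319, 164]);
translate([428, 1329, 492]) cube([1026, 319, 164]);
translate([428, 1648, 656]) cube([1026, 319, 164]);
translate([428, 1967, 820]) cube([1026, 319, 164]);
translate([428, 2286, 984]) cube([1026, 319, 164]);


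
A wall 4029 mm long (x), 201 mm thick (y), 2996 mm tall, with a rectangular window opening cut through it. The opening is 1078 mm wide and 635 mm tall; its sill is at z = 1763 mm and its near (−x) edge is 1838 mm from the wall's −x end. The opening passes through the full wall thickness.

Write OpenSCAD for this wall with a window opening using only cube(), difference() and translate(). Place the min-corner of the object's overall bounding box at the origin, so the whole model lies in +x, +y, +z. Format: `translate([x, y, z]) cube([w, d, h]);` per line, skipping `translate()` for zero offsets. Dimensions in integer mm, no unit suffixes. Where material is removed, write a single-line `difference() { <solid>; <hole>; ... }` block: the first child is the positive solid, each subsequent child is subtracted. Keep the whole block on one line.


difference() { cube([4029, 201, 2996]); translate([1838, 0, 1763]) cube([1078, 201, 635]); }


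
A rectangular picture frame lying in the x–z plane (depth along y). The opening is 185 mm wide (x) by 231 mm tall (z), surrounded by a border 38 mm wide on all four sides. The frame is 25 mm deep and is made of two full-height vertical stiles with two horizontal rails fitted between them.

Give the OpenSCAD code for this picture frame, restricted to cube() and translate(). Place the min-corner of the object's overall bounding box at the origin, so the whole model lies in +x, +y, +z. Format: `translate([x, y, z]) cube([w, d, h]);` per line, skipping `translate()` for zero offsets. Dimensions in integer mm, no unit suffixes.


cube([38, 25, 307]);
translate([223, 0, 0]) cube([38, 25, 307]);
translate([38, 0, 0]) cube([185, 25, 38]);
translate([38, 0, 269]) cube([185, 25, 38]);


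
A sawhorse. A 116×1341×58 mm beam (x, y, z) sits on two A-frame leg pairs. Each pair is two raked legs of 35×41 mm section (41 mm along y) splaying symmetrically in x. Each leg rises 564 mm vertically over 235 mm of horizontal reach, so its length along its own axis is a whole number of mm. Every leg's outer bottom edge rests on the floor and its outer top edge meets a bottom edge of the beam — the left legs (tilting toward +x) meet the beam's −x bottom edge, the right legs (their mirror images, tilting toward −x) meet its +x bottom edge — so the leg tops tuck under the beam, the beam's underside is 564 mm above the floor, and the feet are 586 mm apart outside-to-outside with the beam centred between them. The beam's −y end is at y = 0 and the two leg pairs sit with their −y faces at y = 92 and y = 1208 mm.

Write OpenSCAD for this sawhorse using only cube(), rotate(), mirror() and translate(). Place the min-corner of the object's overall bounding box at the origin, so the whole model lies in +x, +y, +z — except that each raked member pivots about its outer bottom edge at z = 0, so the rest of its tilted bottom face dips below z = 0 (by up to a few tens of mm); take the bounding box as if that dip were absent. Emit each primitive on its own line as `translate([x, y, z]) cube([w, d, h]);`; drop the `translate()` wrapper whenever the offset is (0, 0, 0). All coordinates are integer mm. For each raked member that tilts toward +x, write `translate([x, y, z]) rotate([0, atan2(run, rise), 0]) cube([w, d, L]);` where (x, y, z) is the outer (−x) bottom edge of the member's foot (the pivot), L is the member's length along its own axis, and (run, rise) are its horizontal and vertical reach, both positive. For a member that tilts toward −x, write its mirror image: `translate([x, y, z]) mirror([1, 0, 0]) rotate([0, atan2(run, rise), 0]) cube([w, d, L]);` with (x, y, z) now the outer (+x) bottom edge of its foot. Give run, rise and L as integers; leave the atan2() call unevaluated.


translate([235, 0, 564]) cube([116, 1341, 58]);
translate([0, 92, 0]) rotate([0, atan2(235, 564), 0]) cube([35, 41, 611]);
translate([586, 92, 0]) mirror([1, 0, 0]) rotate([0, atan2(235, 564), 0]) cube([35, 41, 611]);
translate([0, 1208, 0]) rotate([0, atan2(235, 564), 0]) cube([35, 41, 611]);
translate([586, 1208, 0]) mirror([1, 0, 0]) rotate([0, atan2(235, 564), 0]) cube([35, 41, 611]);


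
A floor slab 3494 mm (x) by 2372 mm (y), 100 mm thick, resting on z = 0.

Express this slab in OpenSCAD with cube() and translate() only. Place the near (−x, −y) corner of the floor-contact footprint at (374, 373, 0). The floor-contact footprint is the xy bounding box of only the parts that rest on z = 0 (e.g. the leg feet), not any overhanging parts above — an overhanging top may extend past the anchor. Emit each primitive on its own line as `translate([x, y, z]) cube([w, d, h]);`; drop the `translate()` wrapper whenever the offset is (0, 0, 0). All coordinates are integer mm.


translate([374, 373, 0]) cube([3494, 2372, 100]);


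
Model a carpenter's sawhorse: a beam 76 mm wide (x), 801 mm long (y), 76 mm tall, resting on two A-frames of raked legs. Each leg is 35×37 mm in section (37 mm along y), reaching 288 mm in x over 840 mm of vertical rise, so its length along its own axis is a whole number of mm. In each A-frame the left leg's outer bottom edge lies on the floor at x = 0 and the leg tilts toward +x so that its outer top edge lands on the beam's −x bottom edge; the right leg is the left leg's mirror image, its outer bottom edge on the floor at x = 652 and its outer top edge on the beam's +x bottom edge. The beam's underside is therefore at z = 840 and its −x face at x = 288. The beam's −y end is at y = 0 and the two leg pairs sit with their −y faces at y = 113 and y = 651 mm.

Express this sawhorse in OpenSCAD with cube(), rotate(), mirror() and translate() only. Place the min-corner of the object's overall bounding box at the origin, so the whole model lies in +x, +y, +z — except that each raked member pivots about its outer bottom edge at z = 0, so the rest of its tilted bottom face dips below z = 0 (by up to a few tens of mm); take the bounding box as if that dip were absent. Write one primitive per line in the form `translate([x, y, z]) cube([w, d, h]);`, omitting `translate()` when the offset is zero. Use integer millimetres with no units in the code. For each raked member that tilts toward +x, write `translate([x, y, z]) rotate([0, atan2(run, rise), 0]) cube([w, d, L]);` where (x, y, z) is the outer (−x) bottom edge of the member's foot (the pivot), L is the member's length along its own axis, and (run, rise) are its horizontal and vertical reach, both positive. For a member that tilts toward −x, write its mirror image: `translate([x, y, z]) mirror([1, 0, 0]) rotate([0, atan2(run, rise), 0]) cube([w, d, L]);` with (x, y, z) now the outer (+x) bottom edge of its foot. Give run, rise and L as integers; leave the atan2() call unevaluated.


translate([288, 0, 840]) cube([76, 801, 76]);
translate([0, 113, 0]) rotate([0, atan2(288, 840), 0]) cube([35, 37, 888]);
translate([652, 113, 0]) mirror([1, 0, 0]) rotate([0, atan2(288, 840), 0]) cube([35, 37, 888]);
translate([0, 651, 0]) rotate([0, atan2(288, 840), 0]) cube([35, 37, 888]);
translate([652, 651, 0]) mirror([1, 0, 0]) rotate([0, atan2(288, 840), 0]) cube([35, 37, 888]);


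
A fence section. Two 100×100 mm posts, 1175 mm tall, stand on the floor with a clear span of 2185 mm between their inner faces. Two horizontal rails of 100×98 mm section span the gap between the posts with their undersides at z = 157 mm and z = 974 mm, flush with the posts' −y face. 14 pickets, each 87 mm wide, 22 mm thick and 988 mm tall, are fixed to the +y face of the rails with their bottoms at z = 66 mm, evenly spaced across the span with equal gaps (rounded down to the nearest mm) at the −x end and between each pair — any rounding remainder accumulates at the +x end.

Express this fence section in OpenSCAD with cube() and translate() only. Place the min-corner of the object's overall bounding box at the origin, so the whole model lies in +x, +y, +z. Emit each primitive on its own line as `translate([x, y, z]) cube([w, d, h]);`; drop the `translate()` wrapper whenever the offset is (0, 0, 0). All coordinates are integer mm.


cube([100, 100, 1175]);
translate([2285, 0, 0]) cube([100, 100, 1175]);
translate([100, 0, 157]) cube([2185, 100, 98]);
translate([100, 0, 974]) cube([2185, 100, 98]);
translate([164, 100, 66]) cube([87, 22, 988]);
translate([315, 100, 66]) cube([87, 22, 988]);
translate([466, 100, 66]) cube([87, 22, 988]);
translate([617, 100, 66]) cube([87, 22, 988]);
translate([768, 100, 66]) cube([87, 22, 988]);
translate([919, 100, 66]) cube([87, 22, 988]);
translate([1070, 100, 66]) cube([87, 22, 988]);
translate([1221, 100, 66]) cube([87, 22, 988]);
translate([1372, 100, 66]) cube([87, 22, 988]);
translate([1523, 100, 66]) cube([87, 22, 988]);
translate([1674, 100, 66]) cube([87, 22, 988]);
translate([1825, 100, 66]) cube([87, 22, 988]);
translate([1976, 100, 66]) cube([87, 22, 988]);
translate([2127, 100, 66]) cube([87, 22, 988]);


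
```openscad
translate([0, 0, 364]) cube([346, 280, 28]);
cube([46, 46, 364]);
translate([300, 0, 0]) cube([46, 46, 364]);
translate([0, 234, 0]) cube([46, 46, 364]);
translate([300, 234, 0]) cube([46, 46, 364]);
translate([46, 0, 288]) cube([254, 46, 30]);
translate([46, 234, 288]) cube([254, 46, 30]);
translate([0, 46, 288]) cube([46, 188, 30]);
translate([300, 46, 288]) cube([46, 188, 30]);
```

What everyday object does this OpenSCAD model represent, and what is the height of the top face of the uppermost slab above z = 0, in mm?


A stool. The seat height is 392 mm.

A 346×280×28 slab at z = 364 on four corner posts — a stool. The seat top is 364 + 28 = 392 mm.


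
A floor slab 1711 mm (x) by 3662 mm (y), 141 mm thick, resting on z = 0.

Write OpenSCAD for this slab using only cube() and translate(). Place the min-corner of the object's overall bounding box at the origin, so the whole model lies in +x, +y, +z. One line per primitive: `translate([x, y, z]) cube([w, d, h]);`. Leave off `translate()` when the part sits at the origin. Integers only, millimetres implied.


cube([1711, 3662, 141]);


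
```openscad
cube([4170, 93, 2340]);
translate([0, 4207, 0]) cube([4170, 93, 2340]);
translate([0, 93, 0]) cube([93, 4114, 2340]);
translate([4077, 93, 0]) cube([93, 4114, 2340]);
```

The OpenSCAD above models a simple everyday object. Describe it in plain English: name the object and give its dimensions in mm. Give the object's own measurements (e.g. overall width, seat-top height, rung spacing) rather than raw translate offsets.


The wall frame of a small rectangular building: four walls, each 2340 mm tall and 93 mm thick, enclosing a footprint 4170 mm (x) by 4300 mm (y) outside-to-outside, with no floor or roof. The front and back walls (the −y and +y sides) span the full width; the two side walls fit between them.


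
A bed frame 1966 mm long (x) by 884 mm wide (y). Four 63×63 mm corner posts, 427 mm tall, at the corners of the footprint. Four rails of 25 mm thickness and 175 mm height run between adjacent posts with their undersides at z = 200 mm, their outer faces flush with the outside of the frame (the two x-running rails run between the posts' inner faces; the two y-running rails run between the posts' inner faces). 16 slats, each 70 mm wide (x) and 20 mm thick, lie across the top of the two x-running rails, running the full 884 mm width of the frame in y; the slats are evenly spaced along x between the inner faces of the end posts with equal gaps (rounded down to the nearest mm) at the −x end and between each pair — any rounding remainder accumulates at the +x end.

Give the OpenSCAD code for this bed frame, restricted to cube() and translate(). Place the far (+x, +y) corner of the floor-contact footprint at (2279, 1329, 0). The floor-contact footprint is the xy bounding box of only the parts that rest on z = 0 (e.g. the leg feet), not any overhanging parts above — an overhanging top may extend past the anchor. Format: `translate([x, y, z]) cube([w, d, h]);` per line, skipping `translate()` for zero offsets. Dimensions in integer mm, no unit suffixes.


// slat z = rail_z + rail_h = 200 + 175 = 375
// slat gap = ⌊(1840 − 16·70) / 17⌋ = 42
translate([313, 445, 0]) cube([63, 63, 427]);
translate([313, 1266, 0]) cube([63, 63, 427]);
translate([2216, 445, 0]) cube([63, 63, 427]);
translate([2216, 1266, 0]) cube([63, 63, 427]);
translate([376, 445, 200]) cube([1840, 25, 175]);
translate([376, 1304, 200]) cube([1840, 25, 175]);
translate([313, 508, 200]) cube([25, 758, 175]);
translate([2254, 508, 200]) cube([25, 758, 175]);
translate([418, 445, 375]) cube([70, 884, 20]);
translate([530, 445, 375]) cube([70, 884, 20]);
translate([642, 445, 375]) cube([70, 884, 20]);
translate([754, 445, 375]) cube([70, 884, 20]);
translate([866, 445, 375]) cube([70, 884, 20]);
translate([978, 445, 375]) cube([70, 884, 20]);
translate([1090, 445, 375]) cube([70, 884, 20]);
translate([1202, 445, 375]) cube([70, 884, 20]);
translate([1314, 445, 375]) cube([70, 884, 20]);
translate([1426, 445, 375]) cube([70, 884, 20]);
translate([1538, 445, 375]) cube([70, 884, 20]);
translate([1650, 445, 375]) cube([70, 884, 20]);
translate([1762, 445, 375]) cube([70, 884, 20]);
translate([1874, 445, 375]) cube([70, 884, 20]);
translate([1986, 445, 375]) cube([70, 884, 20]);
translate([2098, 445, 375]) cube([70, 884, 20]);


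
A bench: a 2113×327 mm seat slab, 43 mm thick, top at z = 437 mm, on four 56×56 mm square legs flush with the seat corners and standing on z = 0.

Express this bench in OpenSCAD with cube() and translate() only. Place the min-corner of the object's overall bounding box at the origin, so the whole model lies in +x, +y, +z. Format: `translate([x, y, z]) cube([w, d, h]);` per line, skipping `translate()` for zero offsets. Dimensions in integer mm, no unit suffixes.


translate([0, 0, 394]) cube([2113, 327, 43]);
cube([56, 56, 394]);
translate([0, 271, 0]) cube([56, 56, 394]);
translate([2057, 0, 0]) cube([56, 56, 394]);
translate([2057, 271, 0]) cube([56, 56, 394]);


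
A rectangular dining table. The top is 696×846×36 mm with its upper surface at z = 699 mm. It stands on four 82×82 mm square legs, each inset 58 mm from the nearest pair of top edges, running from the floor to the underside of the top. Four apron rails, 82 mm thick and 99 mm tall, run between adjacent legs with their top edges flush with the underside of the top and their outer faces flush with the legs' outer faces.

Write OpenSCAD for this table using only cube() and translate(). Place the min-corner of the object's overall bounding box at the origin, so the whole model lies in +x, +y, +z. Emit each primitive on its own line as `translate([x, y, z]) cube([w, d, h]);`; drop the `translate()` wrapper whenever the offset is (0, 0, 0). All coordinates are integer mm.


translate([0, 0, 663]) cube([696, 846, 36]);
translate([58, 58, 0]) cube([82, 82, 663]);
translate([556, 58, 0]) cube([82, 82, 663]);
translate([58, 706, 0]) cube([82, 82, 663]);
translate([556, 706, 0]) cube([82, 82, 663]);
translate([140, 58, 564]) cube([416, 82, 99]);
translate([140, 706, 564]) cube([416, 82, 99]);
translate([58, 140, 564]) cube([82, 566, 99]);
translate([556, 140, 564]) cube([82, 566, 99]);


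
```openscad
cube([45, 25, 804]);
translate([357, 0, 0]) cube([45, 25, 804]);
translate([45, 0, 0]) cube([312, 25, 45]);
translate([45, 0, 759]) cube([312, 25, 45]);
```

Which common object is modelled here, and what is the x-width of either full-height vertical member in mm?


A picture frame. The border width is 45 mm.

Four thin pieces enclosing a rectangular opening — a picture frame. The two full-height stiles are 804 mm tall; the top rail sits at z = 759 and is 45 mm tall, so the border above the opening is 804 − 759 = 45 mm, matching the stile x-width.


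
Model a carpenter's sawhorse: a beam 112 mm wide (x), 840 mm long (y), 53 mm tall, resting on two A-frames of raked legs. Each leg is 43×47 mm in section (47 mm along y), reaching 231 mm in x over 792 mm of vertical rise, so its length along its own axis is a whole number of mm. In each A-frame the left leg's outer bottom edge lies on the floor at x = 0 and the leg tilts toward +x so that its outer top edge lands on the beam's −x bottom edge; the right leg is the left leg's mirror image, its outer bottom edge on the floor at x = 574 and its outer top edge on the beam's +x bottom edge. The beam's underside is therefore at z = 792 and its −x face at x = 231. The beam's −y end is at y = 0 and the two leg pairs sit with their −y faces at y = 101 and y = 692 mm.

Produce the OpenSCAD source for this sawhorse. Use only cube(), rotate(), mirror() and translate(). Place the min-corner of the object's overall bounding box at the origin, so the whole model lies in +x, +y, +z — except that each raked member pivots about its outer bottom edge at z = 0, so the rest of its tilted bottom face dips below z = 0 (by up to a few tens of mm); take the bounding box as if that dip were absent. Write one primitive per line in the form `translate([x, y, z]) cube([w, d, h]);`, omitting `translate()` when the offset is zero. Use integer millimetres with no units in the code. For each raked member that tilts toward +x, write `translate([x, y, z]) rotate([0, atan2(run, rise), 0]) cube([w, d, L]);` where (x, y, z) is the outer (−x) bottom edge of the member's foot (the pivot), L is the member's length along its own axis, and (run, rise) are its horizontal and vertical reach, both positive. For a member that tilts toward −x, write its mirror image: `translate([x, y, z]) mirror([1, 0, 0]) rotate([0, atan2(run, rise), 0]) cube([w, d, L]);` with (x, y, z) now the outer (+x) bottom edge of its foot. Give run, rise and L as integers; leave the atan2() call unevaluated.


translate([231, 0, 792]) cube([112, 840, 53]);
translate([0, 101, 0]) rotate([0, atan2(231, 792), 0]) cube([43, 47, 825]);
translate([574, 101, 0]) mirror([1, 0, 0]) rotate([0, atan2(231, 792), 0]) cube([43, 47, 825]);
translate([0, 692, 0]) rotate([0, atan2(231, 792), 0]) cube([43, 47, 825]);
translate([574, 692, 0]) mirror([1, 0, 0]) rotate([0, atan2(231, 792), 0]) cube([43, 47, 825]);


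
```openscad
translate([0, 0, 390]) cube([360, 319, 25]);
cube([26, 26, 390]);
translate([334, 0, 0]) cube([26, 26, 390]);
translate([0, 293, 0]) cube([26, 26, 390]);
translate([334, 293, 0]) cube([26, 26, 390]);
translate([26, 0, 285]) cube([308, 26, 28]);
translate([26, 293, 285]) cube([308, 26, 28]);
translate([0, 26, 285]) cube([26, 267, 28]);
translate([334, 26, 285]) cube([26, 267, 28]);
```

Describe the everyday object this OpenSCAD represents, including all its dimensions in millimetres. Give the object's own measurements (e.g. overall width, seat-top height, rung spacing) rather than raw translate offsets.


A four-legged stool. The seat is a 360×319×25 mm slab whose top surface is at z = 415 mm; four square legs, each 26×26 mm in cross-section, run from the floor (z = 0) to the underside of the seat, each flush with a corner of the seat. Four stretchers, 26 mm wide and 28 mm tall, connect adjacent legs with their undersides at z = 285 mm, each running between the inner faces of the legs it joins and aligned with the legs' outer faces on the other axis.


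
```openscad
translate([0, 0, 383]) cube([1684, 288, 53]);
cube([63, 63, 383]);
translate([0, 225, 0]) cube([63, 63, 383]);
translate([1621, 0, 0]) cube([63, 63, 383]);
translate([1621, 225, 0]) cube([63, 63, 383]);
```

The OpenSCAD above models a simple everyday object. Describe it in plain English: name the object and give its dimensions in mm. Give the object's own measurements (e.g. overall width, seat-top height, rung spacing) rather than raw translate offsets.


A bench: a 1684×288 mm seat slab, 53 mm thick, top at z = 436 mm, on four 63×63 mm square legs flush with the seat corners and standing on z = 0.


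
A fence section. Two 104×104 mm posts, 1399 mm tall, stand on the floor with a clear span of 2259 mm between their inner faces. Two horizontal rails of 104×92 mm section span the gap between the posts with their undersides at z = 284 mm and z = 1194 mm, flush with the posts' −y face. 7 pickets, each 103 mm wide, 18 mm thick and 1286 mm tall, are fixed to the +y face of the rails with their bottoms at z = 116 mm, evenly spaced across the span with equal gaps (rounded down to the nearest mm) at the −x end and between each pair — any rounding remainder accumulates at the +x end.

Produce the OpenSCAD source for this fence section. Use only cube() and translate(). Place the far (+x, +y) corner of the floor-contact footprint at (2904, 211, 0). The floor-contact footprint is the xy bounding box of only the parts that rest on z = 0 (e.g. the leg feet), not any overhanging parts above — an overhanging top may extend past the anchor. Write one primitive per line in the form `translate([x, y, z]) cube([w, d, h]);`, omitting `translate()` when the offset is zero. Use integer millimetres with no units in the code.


translate([437, 107, 0]) cube([104, 104, 1399]);
translate([2800, 107, 0]) cube([104, 104, 1399]);
translate([541, 107, 284]) cube([2259, 104, 92]);
translate([541, 107, 1194]) cube([2259, 104, 92]);
translate([733, 211, 116]) cube([103, 18, 1286]);
translate([1028, 211, 116]) cube([103, 18, 1286]);
translate([1323, 211, 116]) cube([103, 18, 1286]);
translate([1618, 211, 116]) cube([103, 18, 1286]);
translate([1913, 211, 116]) cube([103, 18, 1286]);
translate([2208, 211, 116]) cube([103, 18, 1286]);
translate([2503, 211, 116]) cube([103, 18, 1286]);


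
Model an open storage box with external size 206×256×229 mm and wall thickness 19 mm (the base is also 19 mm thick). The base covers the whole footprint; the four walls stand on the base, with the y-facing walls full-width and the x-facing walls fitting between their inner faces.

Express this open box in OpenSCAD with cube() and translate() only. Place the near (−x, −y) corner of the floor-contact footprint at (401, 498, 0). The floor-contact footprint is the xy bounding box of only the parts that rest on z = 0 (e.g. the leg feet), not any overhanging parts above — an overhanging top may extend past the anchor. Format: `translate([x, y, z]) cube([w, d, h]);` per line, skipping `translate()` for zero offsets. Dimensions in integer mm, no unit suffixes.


translate([401, 498, 0]) cube([206, 256, 19]);
translate([401, 498, 19]) cube([206, 19, 210]);
translate([401, 735, 19]) cube([206, 19, 210]);
translate([401, 517, 19]) cube([19, 218, 210]);
translate([588, 517, 19]) cube([19, 218, 210]);


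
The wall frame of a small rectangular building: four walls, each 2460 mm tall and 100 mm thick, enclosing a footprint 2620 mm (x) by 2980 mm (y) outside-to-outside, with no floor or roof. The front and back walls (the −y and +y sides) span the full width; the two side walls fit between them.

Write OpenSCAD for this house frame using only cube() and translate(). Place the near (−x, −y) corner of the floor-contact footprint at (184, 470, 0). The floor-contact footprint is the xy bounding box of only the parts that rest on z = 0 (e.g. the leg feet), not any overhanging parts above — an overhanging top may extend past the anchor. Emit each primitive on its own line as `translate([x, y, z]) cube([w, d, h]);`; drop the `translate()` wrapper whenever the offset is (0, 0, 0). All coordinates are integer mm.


translate([184, 470, 0]) cube([2620, 100, 2460]);
translate([184, 3350, 0]) cube([2620, 100, 2460]);
translate([184, 570, 0]) cube([100, 2780, 2460]);
translate([2704, 570, 0]) cube([100, 2780, 2460]);


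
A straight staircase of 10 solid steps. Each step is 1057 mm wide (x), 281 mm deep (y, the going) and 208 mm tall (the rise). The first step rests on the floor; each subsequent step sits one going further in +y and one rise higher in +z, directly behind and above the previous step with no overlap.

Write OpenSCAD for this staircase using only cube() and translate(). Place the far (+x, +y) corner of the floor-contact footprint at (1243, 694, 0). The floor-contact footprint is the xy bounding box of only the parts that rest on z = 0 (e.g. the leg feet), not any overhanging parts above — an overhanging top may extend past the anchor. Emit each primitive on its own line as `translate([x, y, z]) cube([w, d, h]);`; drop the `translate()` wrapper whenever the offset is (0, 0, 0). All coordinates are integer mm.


translate([186, 413, 0]) cube([1057, 281, 208]);
translate([186, 694, 208]) cube([1057, 281, 208]);
translate([186, 975, 416]) cube([1057, 281, 208]);
translate([186, 1256, 624]) cube([1057, 281, 208]);
translate([186, 1537, 832]) cube([1057, 281, 208]);
translate([186, 1818, 1040]) cube([1057, 281, 208]);
translate([186, 2099, 1248]) cube([1057, 281, 208]);
translate([186, 2380, 1456]) cube([1057, 281, 208]);
translate([186, 2661, 1664]) cube([1057, 281, 208]);
translate([186, 2942, 1872]) cube([1057, 281, 208]);


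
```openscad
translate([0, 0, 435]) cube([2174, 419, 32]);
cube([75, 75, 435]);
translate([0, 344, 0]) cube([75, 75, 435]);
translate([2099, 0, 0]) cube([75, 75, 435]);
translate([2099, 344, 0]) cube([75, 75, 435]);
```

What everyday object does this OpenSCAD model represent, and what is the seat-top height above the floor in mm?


A bench. The seat-top height is 467 mm.

A long slab on four corner posts — a bench. The slab sits at z = 435 with thickness 32, so the top is 435 + 32 = 467 mm.


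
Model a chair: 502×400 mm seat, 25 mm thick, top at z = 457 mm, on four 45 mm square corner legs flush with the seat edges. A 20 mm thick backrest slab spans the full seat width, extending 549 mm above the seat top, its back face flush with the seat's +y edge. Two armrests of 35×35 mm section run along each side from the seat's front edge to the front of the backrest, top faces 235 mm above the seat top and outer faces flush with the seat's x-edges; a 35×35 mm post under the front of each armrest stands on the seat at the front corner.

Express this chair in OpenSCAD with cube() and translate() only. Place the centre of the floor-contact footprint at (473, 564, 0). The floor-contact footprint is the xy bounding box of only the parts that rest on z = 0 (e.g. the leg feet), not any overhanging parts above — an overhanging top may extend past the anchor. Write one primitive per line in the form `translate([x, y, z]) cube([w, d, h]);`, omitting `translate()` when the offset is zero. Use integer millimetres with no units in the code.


translate([222, 364, 432]) cube([502, 400, 25]);
translate([222, 364, 0]) cube([45, 45, 432]);
translate([679, 364, 0]) cube([45, 45, 432]);
translate([222, 719, 0]) cube([45, 45, 432]);
translate([679, 719, 0]) cube([45, 45, 432]);
translate([222, 744, 457]) cube([502, 20, 549]);
translate([222, 364, 657]) cube([35, 380, 35]);
translate([689, 364, 657]) cube([35, 380, 35]);
translate([222, 364, 457]) cube([35, 35, 200]);
translate([689, 364, 457]) cube([35, 35, 200]);


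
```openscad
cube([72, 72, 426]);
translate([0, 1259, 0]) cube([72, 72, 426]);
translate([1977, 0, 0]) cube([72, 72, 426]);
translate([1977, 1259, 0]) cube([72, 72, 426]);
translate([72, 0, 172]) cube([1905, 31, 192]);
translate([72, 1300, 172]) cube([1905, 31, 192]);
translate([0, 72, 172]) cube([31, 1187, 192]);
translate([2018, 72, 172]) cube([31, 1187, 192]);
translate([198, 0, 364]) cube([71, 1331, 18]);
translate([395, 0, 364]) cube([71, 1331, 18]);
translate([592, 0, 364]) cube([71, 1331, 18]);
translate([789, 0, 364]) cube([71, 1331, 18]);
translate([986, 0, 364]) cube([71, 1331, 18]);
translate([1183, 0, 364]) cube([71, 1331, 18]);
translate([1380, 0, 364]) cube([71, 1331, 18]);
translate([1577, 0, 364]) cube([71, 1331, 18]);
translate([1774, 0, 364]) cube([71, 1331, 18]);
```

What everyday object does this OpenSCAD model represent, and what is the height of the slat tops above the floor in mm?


A bed frame. The slat-top height is 382 mm.

Four posts, four rails, and a row of slats — a bed frame. Slats sit on the rails at z = 172 + 192 = 364; with slat thickness 18, the top is 382 mm.


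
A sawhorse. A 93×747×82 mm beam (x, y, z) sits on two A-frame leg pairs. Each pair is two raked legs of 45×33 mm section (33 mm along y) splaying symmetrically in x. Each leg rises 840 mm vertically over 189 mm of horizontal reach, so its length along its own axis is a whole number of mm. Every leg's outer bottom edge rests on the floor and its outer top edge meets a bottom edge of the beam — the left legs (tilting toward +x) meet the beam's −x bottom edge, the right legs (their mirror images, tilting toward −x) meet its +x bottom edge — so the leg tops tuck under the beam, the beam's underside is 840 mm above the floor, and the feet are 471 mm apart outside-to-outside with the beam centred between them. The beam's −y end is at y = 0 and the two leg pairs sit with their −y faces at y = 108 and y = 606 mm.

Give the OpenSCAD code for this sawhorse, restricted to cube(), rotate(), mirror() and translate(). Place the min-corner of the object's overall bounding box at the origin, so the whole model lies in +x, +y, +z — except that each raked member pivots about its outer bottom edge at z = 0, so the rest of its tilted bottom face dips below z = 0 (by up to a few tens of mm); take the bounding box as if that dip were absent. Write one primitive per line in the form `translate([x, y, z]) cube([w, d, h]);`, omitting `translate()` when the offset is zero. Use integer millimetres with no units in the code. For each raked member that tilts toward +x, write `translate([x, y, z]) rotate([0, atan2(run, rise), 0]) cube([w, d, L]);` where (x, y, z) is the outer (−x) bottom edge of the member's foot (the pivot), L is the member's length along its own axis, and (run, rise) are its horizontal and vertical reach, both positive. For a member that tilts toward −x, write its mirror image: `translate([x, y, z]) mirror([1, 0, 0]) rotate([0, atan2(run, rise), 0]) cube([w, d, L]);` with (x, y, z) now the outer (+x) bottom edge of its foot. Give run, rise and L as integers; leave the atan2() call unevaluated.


// leg length = √(189² + 840²) = 861
// right-leg outer foot x = 2·189 + 93 = 471
// beam min-corner = (189, 0, 840)
translate([189, 0, 840]) cube([93, 747, 82]);
translate([0, 108, 0]) rotate([0, atan2(189, 840), 0]) cube([45, 33, 861]);
translate([471, 108, 0]) mirror([1, 0, 0]) rotate([0, atan2(189, 840), 0]) cube([45, 33, 861]);
translate([0, 606, 0]) rotate([0, atan2(189, 840), 0]) cube([45, 33, 861]);
translate([471, 606, 0]) mirror([1, 0, 0]) rotate([0, atan2(189, 840), 0]) cube([45, 33, 861]);


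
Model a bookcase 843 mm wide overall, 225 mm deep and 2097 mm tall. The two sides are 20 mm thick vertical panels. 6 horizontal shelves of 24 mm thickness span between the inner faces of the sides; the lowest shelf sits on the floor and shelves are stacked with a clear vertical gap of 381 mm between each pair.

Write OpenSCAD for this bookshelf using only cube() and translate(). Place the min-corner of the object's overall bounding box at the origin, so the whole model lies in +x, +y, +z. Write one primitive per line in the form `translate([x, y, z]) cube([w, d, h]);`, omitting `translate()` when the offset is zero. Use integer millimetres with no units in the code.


cube([20, 225, 2097]);
translate([823, 0, 0]) cube([20, 225, 2097]);
translate([20, 0, 0]) cube([803, 225, 24]);
translate([20, 0, 405]) cube([803, 225, 24]);
translate([20, 0, 810]) cube([803, 225, 24]);
translate([20, 0, 1215]) cube([803, 225, 24]);
translate([20, 0, 1620]) cube([803, 225, 24]);
translate([20, 0, 2025]) cube([803, 225, 24]);


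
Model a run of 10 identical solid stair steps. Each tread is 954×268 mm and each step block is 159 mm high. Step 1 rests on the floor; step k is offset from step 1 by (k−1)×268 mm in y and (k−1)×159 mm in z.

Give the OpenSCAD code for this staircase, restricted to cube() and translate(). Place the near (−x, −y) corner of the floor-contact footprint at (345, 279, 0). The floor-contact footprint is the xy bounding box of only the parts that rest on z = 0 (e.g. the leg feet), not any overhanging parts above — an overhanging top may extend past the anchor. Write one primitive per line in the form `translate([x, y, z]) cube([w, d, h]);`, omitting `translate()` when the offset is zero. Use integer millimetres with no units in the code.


translate([345, 279, 0]) cube([954, 268, 159]);
translate([345, 547, 159]) cube([954, 268, 159]);
translate([345, 815, 318]) cube([954, 268, 159]);
translate([345, 1083, 477]) cube([954, 268, 159]);
translate([345, 1351, 636]) cube([954, 268, 159]);
translate([345, 1619, 795]) cube([954, 268, 159]);
translate([345, 1887, 954]) cube([954, 268, 159]);
translate([345, 2155, 1113]) cube([954, 268, 159]);
translate([345, 2423, 1272]) cube([954, 268, 159]);
translate([345, 2691, 1431]) cube([954, 268, 159]);


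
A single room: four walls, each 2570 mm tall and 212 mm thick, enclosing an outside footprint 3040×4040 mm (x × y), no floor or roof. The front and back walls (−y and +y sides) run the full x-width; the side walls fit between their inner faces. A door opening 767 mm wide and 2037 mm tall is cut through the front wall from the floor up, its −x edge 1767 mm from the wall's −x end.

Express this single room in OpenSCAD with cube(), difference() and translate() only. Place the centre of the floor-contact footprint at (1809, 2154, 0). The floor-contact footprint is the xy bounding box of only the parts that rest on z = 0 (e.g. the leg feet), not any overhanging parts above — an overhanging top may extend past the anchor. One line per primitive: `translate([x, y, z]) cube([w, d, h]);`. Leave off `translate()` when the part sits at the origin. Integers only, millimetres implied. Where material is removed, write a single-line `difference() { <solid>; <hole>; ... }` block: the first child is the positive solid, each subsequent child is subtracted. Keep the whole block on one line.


difference() { translate([289, 134, 0]) cube([3040, 212, 2570]); translate([2056, 134, 0]) cube([767, 212, 2037]); }
translate([289, 3962, 0]) cube([3040, 212, 2570]);
translate([289, 346, 0]) cube([212, 3616, 2570]);
translate([3117, 346, 0]) cube([212, 3616, 2570]);


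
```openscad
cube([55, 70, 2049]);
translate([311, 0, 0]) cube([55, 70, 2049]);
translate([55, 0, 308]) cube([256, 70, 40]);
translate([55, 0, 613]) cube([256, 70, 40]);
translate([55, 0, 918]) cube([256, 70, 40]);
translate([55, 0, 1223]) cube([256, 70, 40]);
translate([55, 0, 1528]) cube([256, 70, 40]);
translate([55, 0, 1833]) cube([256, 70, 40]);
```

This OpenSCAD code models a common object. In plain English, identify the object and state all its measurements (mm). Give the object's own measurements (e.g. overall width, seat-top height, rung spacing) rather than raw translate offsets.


A straight ladder. Two 55×70 mm vertical rails, 2049 mm tall, stand 366 mm apart (outside-to-outside) with their front faces coplanar on the −y side. 6 rungs, each 70 mm deep and 40 mm tall, span between the inner faces of the rails, front faces flush with the rails. The lowest rung's underside is at z = 308 mm and rungs are spaced 305 mm apart (underside to underside).


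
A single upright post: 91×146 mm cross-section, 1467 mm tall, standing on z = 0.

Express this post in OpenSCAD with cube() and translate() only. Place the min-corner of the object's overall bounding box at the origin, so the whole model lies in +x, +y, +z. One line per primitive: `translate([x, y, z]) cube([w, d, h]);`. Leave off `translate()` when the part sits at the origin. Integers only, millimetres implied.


cube([91, 146, 1467]);


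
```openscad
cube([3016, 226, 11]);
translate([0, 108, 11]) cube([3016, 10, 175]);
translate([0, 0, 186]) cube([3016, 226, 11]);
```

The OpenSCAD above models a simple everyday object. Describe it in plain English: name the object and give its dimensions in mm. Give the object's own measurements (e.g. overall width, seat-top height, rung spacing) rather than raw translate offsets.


An I-beam lying along x, 3016 mm long. Overall section height 197 mm. Two flanges 226 mm wide (y) and 11 mm thick, one on the floor and one at the top; a web 10 mm thick runs between them, centred on the flange width.


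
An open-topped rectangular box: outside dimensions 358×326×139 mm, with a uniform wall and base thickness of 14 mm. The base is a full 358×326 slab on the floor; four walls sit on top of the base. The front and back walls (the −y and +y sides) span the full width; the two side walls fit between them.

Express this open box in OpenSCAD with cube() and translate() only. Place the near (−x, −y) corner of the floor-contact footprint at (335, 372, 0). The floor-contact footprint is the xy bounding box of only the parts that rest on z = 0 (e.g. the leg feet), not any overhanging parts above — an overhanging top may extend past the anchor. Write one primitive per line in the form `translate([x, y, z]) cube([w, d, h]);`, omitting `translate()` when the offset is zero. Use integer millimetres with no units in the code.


translate([335, 372, 0]) cube([358, 326, 14]);
translate([335, 372, 14]) cube([358, 14, 125]);
translate([335, 684, 14]) cube([358, 14, 125]);
translate([335, 386, 14]) cube([14, 298, 125]);
translate([679, 386, 14]) cube([14, 298, 125]);


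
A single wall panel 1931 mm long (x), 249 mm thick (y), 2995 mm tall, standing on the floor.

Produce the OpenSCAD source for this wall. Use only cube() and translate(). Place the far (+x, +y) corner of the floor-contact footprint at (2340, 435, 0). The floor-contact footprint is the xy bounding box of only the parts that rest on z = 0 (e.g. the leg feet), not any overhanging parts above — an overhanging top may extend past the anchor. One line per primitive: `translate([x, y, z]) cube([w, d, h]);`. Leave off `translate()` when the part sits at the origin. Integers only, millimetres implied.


translate([409, 186, 0]) cube([1931, 249, 2995]);


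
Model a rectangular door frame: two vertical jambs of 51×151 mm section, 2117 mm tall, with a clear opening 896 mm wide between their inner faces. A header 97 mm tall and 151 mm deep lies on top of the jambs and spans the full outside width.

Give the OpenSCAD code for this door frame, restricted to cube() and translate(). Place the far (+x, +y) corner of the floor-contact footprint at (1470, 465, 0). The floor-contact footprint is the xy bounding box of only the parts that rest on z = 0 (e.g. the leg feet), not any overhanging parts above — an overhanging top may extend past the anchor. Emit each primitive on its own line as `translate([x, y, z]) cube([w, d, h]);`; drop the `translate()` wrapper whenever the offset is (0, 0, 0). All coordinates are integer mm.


translate([472, 314, 0]) cube([51, 151, 2117]);
translate([1419, 314, 0]) cube([51, 151, 2117]);
translate([472, 314, 2117]) cube([998, 151, 97]);


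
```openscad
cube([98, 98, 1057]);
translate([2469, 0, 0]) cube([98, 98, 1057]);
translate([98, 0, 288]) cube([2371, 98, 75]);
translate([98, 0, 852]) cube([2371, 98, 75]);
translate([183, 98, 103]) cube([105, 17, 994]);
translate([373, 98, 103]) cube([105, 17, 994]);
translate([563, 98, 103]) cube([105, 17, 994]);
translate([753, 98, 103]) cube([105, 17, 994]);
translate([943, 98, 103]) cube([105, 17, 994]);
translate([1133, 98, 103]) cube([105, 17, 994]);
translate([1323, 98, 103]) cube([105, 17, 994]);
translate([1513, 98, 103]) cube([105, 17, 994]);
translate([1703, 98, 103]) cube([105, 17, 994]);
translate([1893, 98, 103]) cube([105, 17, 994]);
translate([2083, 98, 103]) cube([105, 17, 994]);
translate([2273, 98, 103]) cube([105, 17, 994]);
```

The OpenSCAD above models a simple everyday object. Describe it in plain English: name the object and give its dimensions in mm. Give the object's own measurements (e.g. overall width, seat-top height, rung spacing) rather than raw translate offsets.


A fence section. Two 98×98 mm posts, 1057 mm tall, stand on the floor with a clear span of 2371 mm between their inner faces. Two horizontal rails of 98×75 mm section span the gap between the posts with their undersides at z = 288 mm and z = 852 mm, flush with the posts' −y face. 12 pickets, each 105 mm wide, 17 mm thick and 994 mm tall, are fixed to the +y face of the rails with their bottoms at z = 103 mm, spaced across the span with a 85 mm gap after the −x post and between neighbouring pickets, with 91 mm left before the +x post.
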